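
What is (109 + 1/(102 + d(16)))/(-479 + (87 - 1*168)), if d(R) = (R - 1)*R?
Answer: -37279/191520 ≈ -0.19465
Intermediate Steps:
d(R) = R*(-1 + R) (d(R) = (-1 + R)*R = R*(-1 + R))
(109 + 1/(102 + d(16)))/(-479 + (87 - 1*168)) = (109 + 1/(102 + 16*(-1 + 16)))/(-479 + (87 - 1*168)) = (109 + 1/(102 + 16*15))/(-479 + (87 - 168)) = (109 + 1/(102 + 240))/(-479 - 81) = (109 + 1/342)/(-560) = (109 + 1/342)*(-1/560) = (37279/342)*(-1/560) = -37279/191520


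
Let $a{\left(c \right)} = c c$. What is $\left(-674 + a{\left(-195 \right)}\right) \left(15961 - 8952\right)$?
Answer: $261793159$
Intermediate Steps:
$a{\left(c \right)} = c^{2}$
$\left(-674 + a{\left(-195 \right)}\right) \left(15961 - 8952\right) = \left(-674 + \left(-195\right)^{2}\right) \left(15961 - 8952\right) = \left(-674 + 38025\right) 7009 = 37351 \cdot 7009 = 261793159$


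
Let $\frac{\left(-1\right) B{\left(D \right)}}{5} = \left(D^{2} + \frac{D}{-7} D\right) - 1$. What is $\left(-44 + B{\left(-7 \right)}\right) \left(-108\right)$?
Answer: $26892$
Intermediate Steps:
$B{\left(D \right)} = 5 - \frac{30 D^{2}}{7}$ ($B{\left(D \right)} = - 5 \left(\left(D^{2} + \frac{D}{-7} D\right) - 1\right) = - 5 \left(\left(D^{2} + D \left(- \frac{1}{7}\right) D\right) - 1\right) = - 5 \left(\left(D^{2} + - \frac{D}{7} D\right) - 1\right) = - 5 \left(\left(D^{2} - \frac{D^{2}}{7}\right) - 1\right) = - 5 \left(\frac{6 D^{2}}{7} - 1\right) = - 5 \left(-1 + \frac{6 D^{2}}{7}\right) = 5 - \frac{30 D^{2}}{7}$)
$\left(-44 + B{\left(-7 \right)}\right) \left(-108\right) = \left(-44 + \left(5 - \frac{30 \left(-7\right)^{2}}{7}\right)\right) \left(-108\right) = \left(-44 + \left(5 - 210\right)\right) \left(-108\right) = \left(-44 - 205\right) \left(-108\right) = \left(-249\right) \left(-108\right) = 26892$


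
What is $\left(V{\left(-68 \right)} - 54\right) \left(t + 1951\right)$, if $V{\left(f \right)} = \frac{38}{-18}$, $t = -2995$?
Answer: $58580$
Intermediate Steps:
$V{\left(f \right)} = - \frac{19}{9}$ ($V{\left(f \right)} = 38 \left(- \frac{1}{18}\right) = - \frac{19}{9}$)
$\left(V{\left(-68 \right)} - 54\right) \left(t + 1951\right) = \left(- \frac{19}{9} - 54\right) \left(-2995 + 1951\right) = \left(- \frac{505}{9}\right) \left(-1044\right) = 58580$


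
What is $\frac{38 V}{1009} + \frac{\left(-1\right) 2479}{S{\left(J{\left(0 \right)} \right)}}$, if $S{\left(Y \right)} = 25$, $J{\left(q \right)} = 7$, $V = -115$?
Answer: $- \frac{2610561}{25225} \approx -103.49$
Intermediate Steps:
$\frac{38 V}{1009} + \frac{\left(-1\right) 2479}{S{\left(J{\left(0 \right)} \right)}} = \frac{38 \left(-115\right)}{1009} + \frac{\left(-1\right) 2479}{25} = \left(-4370\right) \frac{1}{1009} - \frac{2479}{25} = - \frac{4370}{1009} - \frac{2479}{25} = - \frac{2610561}{25225}$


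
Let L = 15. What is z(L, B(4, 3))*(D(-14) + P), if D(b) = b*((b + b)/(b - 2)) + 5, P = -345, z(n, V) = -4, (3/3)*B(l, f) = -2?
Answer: 1458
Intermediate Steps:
B(l, f) = -2
D(b) = 5 + 2*b**2/(-2 + b) (D(b) = b*((2*b)/(-2 + b)) + 5 = b*(2*b/(-2 + b)) + 5 = 2*b**2/(-2 + b) + 5 = 5 + 2*b**2/(-2 + b))
z(L, B(4, 3))*(D(-14) + P) = -4*((-10 + 2*(-14)**2 + 5*(-14))/(-2 - 14) - 345) = -4*((-10 + 2*196 - 70)/(-16) - 345) = -4*(-(-10 + 392 - 70)/16 - 345) = -4*(-1/16*312 - 345) = -4*(-39/2 - 345) = -4*(-729/2) = 1458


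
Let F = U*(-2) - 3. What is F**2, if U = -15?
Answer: 729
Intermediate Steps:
F = 27 (F = -15*(-2) - 3 = 30 - 3 = 27)
F**2 = 27**2 = 729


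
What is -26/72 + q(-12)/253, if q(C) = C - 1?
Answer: -3757/9108 ≈ -0.41249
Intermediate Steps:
q(C) = -1 + C
-26/72 + q(-12)/253 = -26/72 + (-1 - 12)/253 = -26*1/72 - 13*1/253 = -13/36 - 13/253 = -3757/9108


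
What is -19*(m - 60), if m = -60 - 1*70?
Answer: 3610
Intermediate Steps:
m = -130 (m = -60 - 70 = -130)
-19*(m - 60) = -19*(-130 - 60) = -19*(-190) = 3610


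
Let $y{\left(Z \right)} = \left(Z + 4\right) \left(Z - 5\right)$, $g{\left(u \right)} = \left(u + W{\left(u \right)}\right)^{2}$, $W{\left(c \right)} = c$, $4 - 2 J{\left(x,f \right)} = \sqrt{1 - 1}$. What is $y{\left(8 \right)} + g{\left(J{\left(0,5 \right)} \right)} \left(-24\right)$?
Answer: $-348$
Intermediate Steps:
$J{\left(x,f \right)} = 2$ ($J{\left(x,f \right)} = 2 - \frac{\sqrt{1 - 1}}{2} = 2 - \frac{\sqrt{0}}{2} = 2 - 0 = 2 + 0 = 2$)
$g{\left(u \right)} = 4 u^{2}$ ($g{\left(u \right)} = \left(u + u\right)^{2} = \left(2 u\right)^{2} = 4 u^{2}$)
$y{\left(Z \right)} = \left(-5 + Z\right) \left(4 + Z\right)$ ($y{\left(Z \right)} = \left(4 + Z\right) \left(-5 + Z\right) = \left(-5 + Z\right) \left(4 + Z\right)$)
$y{\left(8 \right)} + g{\left(J{\left(0,5 \right)} \right)} \left(-24\right) = \left(-20 + 8^{2} - 8\right) + 4 \cdot 2^{2} \left(-24\right) = \left(-20 + 64 - 8\right) + 4 \cdot 4 \left(-24\right) = 36 + 16 \left(-24\right) = 36 - 384 = -348$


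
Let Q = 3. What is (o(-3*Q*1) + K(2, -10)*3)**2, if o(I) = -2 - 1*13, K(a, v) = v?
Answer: 2025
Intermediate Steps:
o(I) = -15 (o(I) = -2 - 13 = -15)
(o(-3*Q*1) + K(2, -10)*3)**2 = (-15 - 10*3)**2 = (-15 - 30)**2 = (-45)**2 = 2025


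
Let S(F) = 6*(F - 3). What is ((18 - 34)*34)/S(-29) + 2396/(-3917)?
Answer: 52213/23502 ≈ 2.2216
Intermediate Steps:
S(F) = -18 + 6*F (S(F) = 6*(-3 + F) = -18 + 6*F)
((18 - 34)*34)/S(-29) + 2396/(-3917) = ((18 - 34)*34)/(-18 + 6*(-29)) + 2396/(-3917) = (-16*34)/(-18 - 174) + 2396*(-1/3917) = -544/(-192) - 2396/3917 = -544*(-1/192) - 2396/3917 = 17/6 - 2396/3917 = 52213/23502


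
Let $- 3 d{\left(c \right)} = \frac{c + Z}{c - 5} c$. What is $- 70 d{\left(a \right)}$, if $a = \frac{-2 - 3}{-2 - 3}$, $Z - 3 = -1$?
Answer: $- \frac{35}{2} \approx -17.5$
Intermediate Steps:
$Z = 2$ ($Z = 3 - 1 = 2$)
$a = 1$ ($a = - \frac{5}{-5} = \left(-5\right) \left(- \frac{1}{5}\right) = 1$)
$d{\left(c \right)} = - \frac{c \left(2 + c\right)}{3 \left(-5 + c\right)}$ ($d{\left(c \right)} = - \frac{\frac{c + 2}{c - 5} c}{3} = - \frac{\frac{2 + c}{-5 + c} c}{3} = - \frac{c \frac{1}{-5 + c} \left(2 + c\right)}{3} = - \frac{c \left(2 + c\right)}{3 \left(-5 + c\right)}$)
$- 70 d{\left(a \right)} = - 70 \left(\left(-1\right) 1 \frac{1}{-15 + 3 \cdot 1} \left(2 + 1\right)\right) = - 70 \left(\left(-1\right) 1 \frac{1}{-15 + 3} \cdot 3\right) = - 70 \left(\left(-1\right) 1 \frac{1}{-12} \cdot 3\right) = - 70 \left(\left(-1\right) 1 \left(- \frac{1}{12}\right) 3\right) = \left(-70\right) \frac{1}{4} = - \frac{35}{2}$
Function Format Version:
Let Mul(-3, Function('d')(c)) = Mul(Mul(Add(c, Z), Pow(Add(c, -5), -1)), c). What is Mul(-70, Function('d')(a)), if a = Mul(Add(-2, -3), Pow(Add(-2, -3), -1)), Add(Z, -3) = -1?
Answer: Rational(-35, 2) ≈ -17.500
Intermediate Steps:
Z = 2 (Z = Add(3, -1) = 2)
a = 1 (a = Mul(-5, Pow(-5, -1)) = Mul(-5, Rational(-1, 5)) = 1)
Function('d')(c) = Mul(Rational(-1, 3), c, Pow(Add(-5, c), -1), Add(2, c)) (Function('d')(c) = Mul(Rational(-1, 3), Mul(Mul(Add(c, 2), Pow(Add(c, -5), -1)), c)) = Mul(Rational(-1, 3), Mul(Mul(Add(2, c), Pow(Add(-5, c), -1)), c)) = Mul(Rational(-1, 3), Mul(Mul(Pow(Add(-5, c), -1), Add(2, c)), c)) = Mul(Rational(-1, 3), Mul(c, Pow(Add(-5, c), -1), Add(2, c))) = Mul(Rational(-1, 3), c, Pow(Add(-5, c), -1), Add(2, c)))
Mul(-70, Function('d')(a)) = Mul(-70, Mul(-1, 1, Pow(Add(-15, Mul(3, 1)), -1), Add(2, 1))) = Mul(-70, Mul(-1, 1, Pow(Add(-15, 3), -1), 3)) = Mul(-70, Mul(-1, 1, Pow(-12, -1), 3)) = Mul(-70, Mul(-1, 1, Rational(-1, 12), 3)) = Mul(-70, Rational(1, 4)) = Rational(-35, 2)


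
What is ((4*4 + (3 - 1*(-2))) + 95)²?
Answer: 13456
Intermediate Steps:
((4*4 + (3 - 1*(-2))) + 95)² = ((16 + (3 + 2)) + 95)² = ((16 + 5) + 95)² = (21 + 95)² = 116² = 13456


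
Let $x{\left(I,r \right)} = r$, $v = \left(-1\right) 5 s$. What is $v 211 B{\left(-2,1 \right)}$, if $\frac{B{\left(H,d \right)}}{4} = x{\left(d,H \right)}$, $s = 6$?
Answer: $50640$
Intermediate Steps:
$v = -30$ ($v = \left(-1\right) 5 \cdot 6 = \left(-5\right) 6 = -30$)
$B{\left(H,d \right)} = 4 H$
$v 211 B{\left(-2,1 \right)} = \left(-30\right) 211 \cdot 4 \left(-2\right) = \left(-6330\right) \left(-8\right) = 50640$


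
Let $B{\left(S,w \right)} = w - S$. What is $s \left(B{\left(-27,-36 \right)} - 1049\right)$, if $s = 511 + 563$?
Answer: $-1136292$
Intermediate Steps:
$s = 1074$
$s \left(B{\left(-27,-36 \right)} - 1049\right) = 1074 \left(\left(-36 - -27\right) - 1049\right) = 1074 \left(\left(-36 + 27\right) - 1049\right) = 1074 \left(-9 - 1049\right) = 1074 \left(-1058\right) = -1136292$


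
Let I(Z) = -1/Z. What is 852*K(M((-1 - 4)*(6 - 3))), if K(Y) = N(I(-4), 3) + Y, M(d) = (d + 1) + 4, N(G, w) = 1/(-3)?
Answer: -8804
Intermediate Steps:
N(G, w) = -⅓
M(d) = 5 + d (M(d) = (1 + d) + 4 = 5 + d)
K(Y) = -⅓ + Y
852*K(M((-1 - 4)*(6 - 3))) = 852*(-⅓ + (5 + (-1 - 4)*(6 - 3))) = 852*(-⅓ + (5 - 5*3)) = 852*(-⅓ + (5 - 15)) = 852*(-⅓ - 10) = 852*(-31/3) = -8804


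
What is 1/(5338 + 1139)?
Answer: 1/6477 ≈ 0.00015439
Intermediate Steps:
1/(5338 + 1139) = 1/6477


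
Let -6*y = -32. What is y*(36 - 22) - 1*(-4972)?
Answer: 15140/3 ≈ 5046.7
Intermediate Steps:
y = 16/3 (y = -⅙*(-32) = 16/3 ≈ 5.3333)
y*(36 - 22) - 1*(-4972) = 16*(36 - 22)/3 - 1*(-4972) = (16/3)*14 + 4972 = 224/3 + 4972 = 15140/3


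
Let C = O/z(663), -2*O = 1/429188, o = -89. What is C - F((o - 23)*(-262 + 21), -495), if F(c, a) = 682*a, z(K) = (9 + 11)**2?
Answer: 115911661535999/343350400 ≈ 3.3759e+5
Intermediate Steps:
z(K) = 400 (z(K) = 20**2 = 400)
O = -1/858376 (O = -1/2/429188 = -1/2*1/429188 = -1/858376 ≈ -1.1650e-6)
C = -1/343350400 (C = -1/858376/400 = -1/858376*1/400 = -1/343350400 ≈ -2.9125e-9)
C - F((o - 23)*(-262 + 21), -495) = -1/343350400 - 682*(-495) = -1/343350400 - 1*(-337590) = -1/343350400 + 337590 = 115911661535999/343350400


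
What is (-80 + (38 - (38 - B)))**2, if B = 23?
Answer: 3249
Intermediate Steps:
(-80 + (38 - (38 - B)))**2 = (-80 + (38 - (38 - 1*23)))**2 = (-80 + (38 - (38 - 23)))**2 = (-80 + (38 - 1*15))**2 = (-80 + (38 - 15))**2 = (-80 + 23)**2 = (-57)**2 = 3249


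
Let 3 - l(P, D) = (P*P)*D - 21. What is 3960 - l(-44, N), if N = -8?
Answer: -11552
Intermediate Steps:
l(P, D) = 24 - D*P² (l(P, D) = 3 - ((P*P)*D - 21) = 3 - (P²*D - 21) = 3 - (D*P² - 21) = 3 - (-21 + D*P²) = 3 + (21 - D*P²) = 24 - D*P²)
3960 - l(-44, N) = 3960 - (24 - 1*(-8)*(-44)²) = 3960 - (24 - 1*(-8)*1936) = 3960 - (24 + 15488) = 3960 - 1*15512 = 3960 - 15512 = -11552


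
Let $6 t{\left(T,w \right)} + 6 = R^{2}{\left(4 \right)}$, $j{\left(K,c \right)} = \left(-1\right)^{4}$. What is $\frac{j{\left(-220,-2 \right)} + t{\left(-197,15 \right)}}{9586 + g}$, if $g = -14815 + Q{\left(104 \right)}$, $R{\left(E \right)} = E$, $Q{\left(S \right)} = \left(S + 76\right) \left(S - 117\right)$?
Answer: $- \frac{8}{22707} \approx -0.00035231$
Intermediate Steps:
$Q{\left(S \right)} = \left(-117 + S\right) \left(76 + S\right)$ ($Q{\left(S \right)} = \left(76 + S\right) \left(-117 + S\right) = \left(-117 + S\right) \left(76 + S\right)$)
$j{\left(K,c \right)} = 1$
$g = -17155$ ($g = -14815 - \left(13156 - 10816\right) = -14815 - 2340 = -17155$)
$t{\left(T,w \right)} = \frac{5}{3}$ ($t{\left(T,w \right)} = -1 + \frac{4^{2}}{6} = -1 + \frac{1}{6} \cdot 16 = -1 + \frac{8}{3} = \frac{5}{3}$)
$\frac{j{\left(-220,-2 \right)} + t{\left(-197,15 \right)}}{9586 + g} = \frac{1 + \frac{5}{3}}{9586 - 17155} = \frac{8}{3 \left(-7569\right)} = \frac{8}{3} \left(- \frac{1}{7569}\right) = - \frac{8}{22707}$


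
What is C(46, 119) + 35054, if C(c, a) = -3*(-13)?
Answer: 35093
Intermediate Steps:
C(c, a) = 39
C(46, 119) + 35054 = 39 + 35054 = 35093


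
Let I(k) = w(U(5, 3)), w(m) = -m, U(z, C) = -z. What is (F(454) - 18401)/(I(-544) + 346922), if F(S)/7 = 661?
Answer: -13774/346927 ≈ -0.039703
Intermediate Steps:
F(S) = 4627 (F(S) = 7*661 = 4627)
I(k) = 5 (I(k) = -(-1)*5 = -1*(-5) = 5)
(F(454) - 18401)/(I(-544) + 346922) = (4627 - 18401)/(5 + 346922) = -13774/346927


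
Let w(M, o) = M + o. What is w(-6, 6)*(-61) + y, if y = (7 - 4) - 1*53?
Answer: -50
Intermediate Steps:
y = -50 (y = 3 - 53 = -50)
w(-6, 6)*(-61) + y = (-6 + 6)*(-61) - 50 = 0*(-61) - 50 = 0 - 50 = -50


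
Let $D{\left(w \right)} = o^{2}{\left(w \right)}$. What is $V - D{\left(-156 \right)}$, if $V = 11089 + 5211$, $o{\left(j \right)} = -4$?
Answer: $16284$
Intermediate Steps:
$V = 16300$
$D{\left(w \right)} = 16$ ($D{\left(w \right)} = \left(-4\right)^{2} = 16$)
$V - D{\left(-156 \right)} = 16300 - 16 = 16284$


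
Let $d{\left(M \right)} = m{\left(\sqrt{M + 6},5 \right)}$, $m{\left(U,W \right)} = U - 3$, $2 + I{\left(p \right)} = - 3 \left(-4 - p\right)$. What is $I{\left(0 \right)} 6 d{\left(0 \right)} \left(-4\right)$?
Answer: $720 - 240 \sqrt{6} \approx 132.12$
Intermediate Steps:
$I{\left(p \right)} = 10 + 3 p$ ($I{\left(p \right)} = -2 - 3 \left(-4 - p\right) = -2 + \left(12 + 3 p\right) = 10 + 3 p$)
$m{\left(U,W \right)} = -3 + U$
$d{\left(M \right)} = -3 + \sqrt{6 + M}$ ($d{\left(M \right)} = -3 + \sqrt{M + 6} = -3 + \sqrt{6 + M}$)
$I{\left(0 \right)} 6 d{\left(0 \right)} \left(-4\right) = \left(10 + 3 \cdot 0\right) 6 \left(-3 + \sqrt{6 + 0}\right) \left(-4\right) = \left(10 + 0\right) 6 \left(-3 + \sqrt{6}\right) \left(-4\right) = 10 \cdot 6 \left(12 - 4 \sqrt{6}\right) = 60 \left(12 - 4 \sqrt{6}\right) = 720 - 240 \sqrt{6}$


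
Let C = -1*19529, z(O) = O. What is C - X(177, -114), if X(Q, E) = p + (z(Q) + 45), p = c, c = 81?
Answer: -19832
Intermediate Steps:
p = 81
C = -19529
X(Q, E) = 126 + Q (X(Q, E) = 81 + (Q + 45) = 81 + (45 + Q) = 126 + Q)
C - X(177, -114) = -19529 - (126 + 177) = -19529 - 1*303 = -19529 - 303 = -19832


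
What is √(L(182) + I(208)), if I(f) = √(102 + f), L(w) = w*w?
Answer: √(33124 + √310) ≈ 182.05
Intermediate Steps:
L(w) = w²
√(L(182) + I(208)) = √(182² + √(102 + 208)) = √(33124 + √310)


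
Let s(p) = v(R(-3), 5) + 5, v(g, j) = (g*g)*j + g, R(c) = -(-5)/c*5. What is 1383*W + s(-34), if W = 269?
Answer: 3351338/9 ≈ 3.7237e+5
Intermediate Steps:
R(c) = 25/c (R(c) = (5/c)*5 = 25/c)
v(g, j) = g + j*g² (v(g, j) = g²*j + g = j*g² + g = g + j*g²)
s(p) = 3095/9 (s(p) = (25/(-3))*(1 + (25/(-3))*5) + 5 = (25*(-⅓))*(1 + (25*(-⅓))*5) + 5 = -25*(1 - 25/3*5)/3 + 5 = -25*(1 - 125/3)/3 + 5 = -25/3*(-122/3) + 5 = 3050/9 + 5 = 3095/9)
1383*W + s(-34) = 1383*269 + 3095/9 = 372027 + 3095/9 = 3351338/9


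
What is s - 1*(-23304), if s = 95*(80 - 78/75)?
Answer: 154026/5 ≈ 30805.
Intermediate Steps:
s = 37506/5 (s = 95*(80 - 78*1/75) = 95*(80 - 26/25) = 95*(1974/25) = 37506/5 ≈ 7501.2)
s - 1*(-23304) = 37506/5 - 1*(-23304) = 37506/5 + 23304 = 154026/5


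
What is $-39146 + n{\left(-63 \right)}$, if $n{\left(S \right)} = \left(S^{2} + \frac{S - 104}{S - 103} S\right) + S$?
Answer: $- \frac{5860361}{166} \approx -35303.0$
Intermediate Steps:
$n{\left(S \right)} = S + S^{2} + \frac{S \left(-104 + S\right)}{-103 + S}$ ($n{\left(S \right)} = \left(S^{2} + \frac{-104 + S}{-103 + S} S\right) + S = \left(S^{2} + \frac{S \left(-104 + S\right)}{-103 + S}\right) + S = S + S^{2} + \frac{S \left(-104 + S\right)}{-103 + S}$)
$-39146 + n{\left(-63 \right)} = -39146 - \frac{63 \left(-207 + \left(-63\right)^{2} - -6363\right)}{-103 - 63} = -39146 - \frac{63 \left(-207 + 3969 + 6363\right)}{-166} = -39146 - \left(- \frac{63}{166}\right) 10125 = -39146 + \frac{637875}{166} = - \frac{5860361}{166}$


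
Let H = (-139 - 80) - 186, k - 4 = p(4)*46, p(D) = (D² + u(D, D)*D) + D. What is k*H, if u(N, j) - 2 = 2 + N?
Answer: -970380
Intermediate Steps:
u(N, j) = 4 + N (u(N, j) = 2 + (2 + N) = 4 + N)
p(D) = D + D² + D*(4 + D) (p(D) = (D² + (4 + D)*D) + D = (D² + D*(4 + D)) + D = D + D² + D*(4 + D))
k = 2396 (k = 4 + (4*(5 + 2*4))*46 = 4 + (4*(5 + 8))*46 = 4 + (4*13)*46 = 4 + 52*46 = 4 + 2392 = 2396)
H = -405 (H = -219 - 186 = -405)
k*H = 2396*(-405) = -970380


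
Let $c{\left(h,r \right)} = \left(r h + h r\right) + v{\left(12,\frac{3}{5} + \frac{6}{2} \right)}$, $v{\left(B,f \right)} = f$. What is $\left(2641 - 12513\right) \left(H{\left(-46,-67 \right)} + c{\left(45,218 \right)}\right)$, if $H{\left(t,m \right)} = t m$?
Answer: $- \frac{1120748416}{5} \approx -2.2415 \cdot 10^{8}$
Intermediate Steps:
$c{\left(h,r \right)} = \frac{18}{5} + 2 h r$ ($c{\left(h,r \right)} = \left(r h + h r\right) + \left(\frac{3}{5} + \frac{6}{2}\right) = \left(h r + h r\right) + \left(3 \cdot \frac{1}{5} + 6 \cdot \frac{1}{2}\right) = 2 h r + \left(\frac{3}{5} + 3\right) = 2 h r + \frac{18}{5} = \frac{18}{5} + 2 h r$)
$H{\left(t,m \right)} = m t$
$\left(2641 - 12513\right) \left(H{\left(-46,-67 \right)} + c{\left(45,218 \right)}\right) = \left(2641 - 12513\right) \left(\left(-67\right) \left(-46\right) + \left(\frac{18}{5} + 2 \cdot 45 \cdot 218\right)\right) = - 9872 \left(3082 + \left(\frac{18}{5} + 19620\right)\right) = - 9872 \left(3082 + \frac{98118}{5}\right) = \left(-9872\right) \frac{113528}{5} = - \frac{1120748416}{5}$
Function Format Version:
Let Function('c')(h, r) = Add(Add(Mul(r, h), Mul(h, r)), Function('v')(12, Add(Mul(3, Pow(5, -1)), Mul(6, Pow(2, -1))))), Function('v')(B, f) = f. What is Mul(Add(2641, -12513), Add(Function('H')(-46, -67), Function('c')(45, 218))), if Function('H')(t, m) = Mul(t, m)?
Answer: Rational(-1120748416, 5) ≈ -2.2415e+8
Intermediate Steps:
Function('c')(h, r) = Add(Rational(18, 5), Mul(2, h, r)) (Function('c')(h, r) = Add(Add(Mul(r, h), Mul(h, r)), Add(Mul(3, Pow(5, -1)), Mul(6, Pow(2, -1)))) = Add(Add(Mul(h, r), Mul(h, r)), Add(Mul(3, Rational(1, 5)), Mul(6, Rational(1, 2)))) = Add(Mul(2, h, r), Add(Rational(3, 5), 3)) = Add(Mul(2, h, r), Rational(18, 5)) = Add(Rational(18, 5), Mul(2, h, r)))
Function('H')(t, m) = Mul(m, t)
Mul(Add(2641, -12513), Add(Function('H')(-46, -67), Function('c')(45, 218))) = Mul(Add(2641, -12513), Add(Mul(-67, -46), Add(Rational(18, 5), Mul(2, 45, 218)))) = Mul(-9872, Add(3082, Add(Rational(18, 5), 19620))) = Mul(-9872, Add(3082, Rational(98118, 5))) = Mul(-9872, Rational(113528, 5)) = Rational(-1120748416, 5)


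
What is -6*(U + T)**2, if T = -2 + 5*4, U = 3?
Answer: -2646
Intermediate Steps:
T = 18 (T = -2 + 20 = 18)
-6*(U + T)**2 = -6*(3 + 18)**2 = -6*21**2 = -6*441 = -2646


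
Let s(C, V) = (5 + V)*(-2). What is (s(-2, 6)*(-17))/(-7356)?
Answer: -187/3678 ≈ -0.050843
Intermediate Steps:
s(C, V) = -10 - 2*V
(s(-2, 6)*(-17))/(-7356) = ((-10 - 2*6)*(-17))/(-7356) = ((-10 - 12)*(-17))*(-1/7356) = -22*(-17)*(-1/7356) = 374*(-1/7356) = -187/3678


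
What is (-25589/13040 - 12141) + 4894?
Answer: -94526469/13040 ≈ -7249.0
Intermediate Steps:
(-25589/13040 - 12141) + 4894 = -158344229/13040 + 4894 = -94526469/13040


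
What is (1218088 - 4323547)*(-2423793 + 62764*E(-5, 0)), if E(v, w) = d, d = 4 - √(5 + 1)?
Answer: 6747345671283 + 194911028676*√6 ≈ 7.2248e+12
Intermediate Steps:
d = 4 - √6 ≈ 1.5505
E(v, w) = 4 - √6
(1218088 - 4323547)*(-2423793 + 62764*E(-5, 0)) = (1218088 - 4323547)*(-2423793 + 62764*(4 - √6)) = -3105459*(-2423793 + (251056 - 62764*√6)) = -3105459*(-2172737 - 62764*√6) = 6747345671283 + 194911028676*√6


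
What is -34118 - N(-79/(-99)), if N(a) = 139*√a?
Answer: -34118 - 139*√869/33 ≈ -34242.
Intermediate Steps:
-34118 - N(-79/(-99)) = -34118 - 139*√(-79/(-99)) = -34118 - 139*√(-79*(-1/99)) = -34118 - 139*√(79/99) = -34118 - 139*√869/33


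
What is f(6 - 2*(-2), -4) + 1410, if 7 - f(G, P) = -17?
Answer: 1434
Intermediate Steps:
f(G, P) = 24 (f(G, P) = 7 - 1*(-17) = 7 + 17 = 24)
f(6 - 2*(-2), -4) + 1410 = 24 + 1410 = 1434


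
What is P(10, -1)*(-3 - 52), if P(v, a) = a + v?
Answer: -495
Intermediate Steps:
P(10, -1)*(-3 - 52) = (-1 + 10)*(-3 - 52) = 9*(-55) = -495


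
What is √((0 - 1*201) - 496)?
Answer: I*√697 ≈ 26.401*I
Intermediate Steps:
√((0 - 1*201) - 496) = √((0 - 201) - 496) = √(-201 - 496) = √(-697) = I*√697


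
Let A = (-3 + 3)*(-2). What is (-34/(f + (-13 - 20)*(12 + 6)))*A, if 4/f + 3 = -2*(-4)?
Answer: 0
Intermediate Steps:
f = 4/5 (f = 4/(-3 - 2*(-4)) = 4/(-3 + 8) = 4/5 ≈ 0.80000)
A = 0 (A = 0*(-2) = 0)
(-34/(f + (-13 - 20)*(12 + 6)))*A = (-34/(4/5 + (-13 - 20)*(12 + 6)))*0 = (-34/(4/5 - 33*18))*0 = (-34/(4/5 - 594))*0 = (-34/(-2966/5))*0 = -5/2966*(-34)*0 = (85/1483)*0 = 0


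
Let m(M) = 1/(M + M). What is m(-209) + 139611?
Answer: 58357397/418 ≈ 1.3961e+5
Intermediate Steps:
m(M) = 1/(2*M)
m(-209) + 139611 = (½)/(-209) + 139611 = (½)*(-1/209) + 139611 = -1/418 + 139611 = 58357397/418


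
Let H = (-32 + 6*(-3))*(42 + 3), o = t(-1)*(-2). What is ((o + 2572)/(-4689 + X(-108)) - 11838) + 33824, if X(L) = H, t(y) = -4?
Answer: 50852758/2313 ≈ 21986.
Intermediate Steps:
o = 8 (o = -4*(-2) = 8)
H = -2250 (H = (-32 - 18)*45 = -50*45 = -2250)
X(L) = -2250
((o + 2572)/(-4689 + X(-108)) - 11838) + 33824 = ((8 + 2572)/(-4689 - 2250) - 11838) + 33824 = (2580/(-6939) - 11838) + 33824 = (2580*(-1/6939) - 11838) + 33824 = (-860/2313 - 11838) + 33824 = -27382154/2313 + 33824 = 50852758/2313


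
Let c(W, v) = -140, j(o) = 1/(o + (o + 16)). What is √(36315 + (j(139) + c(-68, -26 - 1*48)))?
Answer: √63812706/42 ≈ 190.20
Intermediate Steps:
j(o) = 1/(16 + 2*o) (j(o) = 1/(o + (16 + o)) = 1/(16 + 2*o))
√(36315 + (j(139) + c(-68, -26 - 1*48))) = √(36315 + (1/(2*(8 + 139)) - 140)) = √(36315 + ((½)/147 - 140)) = √(36315 + ((½)*(1/147) - 140)) = √(36315 + (1/294 - 140)) = √(36315 - 41159/294) = √(10635451/294) = √63812706/42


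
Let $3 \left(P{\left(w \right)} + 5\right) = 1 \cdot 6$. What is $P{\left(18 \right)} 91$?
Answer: $-273$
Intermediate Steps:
$P{\left(w \right)} = -3$ ($P{\left(w \right)} = -5 + \frac{1 \cdot 6}{3} = -5 + \frac{1}{3} \cdot 6 = -5 + 2 = -3$)
$P{\left(18 \right)} 91 = \left(-3\right) 91 = -273$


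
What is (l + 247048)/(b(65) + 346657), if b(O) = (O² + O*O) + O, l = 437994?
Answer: 342521/177586 ≈ 1.9288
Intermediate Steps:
b(O) = O + 2*O² (b(O) = (O² + O²) + O = 2*O² + O = O + 2*O²)
(l + 247048)/(b(65) + 346657) = (437994 + 247048)/(65*(1 + 2*65) + 346657) = 685042/(65*(1 + 130) + 346657) = 685042/(65*131 + 346657) = 685042/(8515 + 346657) = 685042/355172 = 685042*(1/355172) = 342521/177586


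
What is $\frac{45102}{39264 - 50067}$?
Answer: $- \frac{15034}{3601} \approx -4.1749$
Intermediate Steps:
$\frac{45102}{39264 - 50067} = \frac{45102}{-10803} = 45102 \left(- \frac{1}{10803}\right) = - \frac{15034}{3601}$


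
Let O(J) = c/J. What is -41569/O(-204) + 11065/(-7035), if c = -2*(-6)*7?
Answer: 142039060/1407 ≈ 1.0095e+5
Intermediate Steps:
c = 84 (c = 12*7 = 84)
O(J) = 84/J
-41569/O(-204) + 11065/(-7035) = -41569/(84/(-204)) + 11065/(-7035) = -41569/(84*(-1/204)) + 11065*(-1/7035) = -41569/(-7/17) - 2213/1407 = -41569*(-17/7) - 2213/1407 = 706673/7 - 2213/1407 = 142039060/1407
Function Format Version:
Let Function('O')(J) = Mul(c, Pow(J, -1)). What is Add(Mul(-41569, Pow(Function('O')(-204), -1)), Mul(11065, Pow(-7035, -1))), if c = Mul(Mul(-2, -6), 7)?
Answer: Rational(142039060, 1407) ≈ 1.0095e+5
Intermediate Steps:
c = 84 (c = Mul(12, 7) = 84)
Function('O')(J) = Mul(84, Pow(J, -1))
Add(Mul(-41569, Pow(Function('O')(-204), -1)), Mul(11065, Pow(-7035, -1))) = Add(Mul(-41569, Pow(Mul(84, Pow(-204, -1)), -1)), Mul(11065, Pow(-7035, -1))) = Add(Mul(-41569, Pow(Mul(84, Rational(-1, 204)), -1)), Mul(11065, Rational(-1, 7035))) = Add(Mul(-41569, Pow(Rational(-7, 17), -1)), Rational(-2213, 1407)) = Add(Mul(-41569, Rational(-17, 7)), Rational(-2213, 1407)) = Add(Rational(706673, 7), Rational(-2213, 1407)) = Rational(142039060, 1407)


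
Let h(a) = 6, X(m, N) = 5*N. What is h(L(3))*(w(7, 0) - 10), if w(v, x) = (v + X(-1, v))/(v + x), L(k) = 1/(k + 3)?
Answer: -24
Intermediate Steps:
L(k) = 1/(3 + k)
w(v, x) = 6*v/(v + x) (w(v, x) = (v + 5*v)/(v + x) = (6*v)/(v + x) = 6*v/(v + x))
h(L(3))*(w(7, 0) - 10) = 6*(6*7/(7 + 0) - 10) = 6*(6*7/7 - 10) = 6*(6*7*(⅐) - 10) = 6*(6 - 10) = 6*(-4) = -24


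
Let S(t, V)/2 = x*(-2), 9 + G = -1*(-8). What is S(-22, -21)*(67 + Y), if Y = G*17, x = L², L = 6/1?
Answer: -7200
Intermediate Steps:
L = 6 (L = 6*1 = 6)
G = -1 (G = -9 - 1*(-8) = -9 + 8 = -1)
x = 36 (x = 6² = 36)
S(t, V) = -144 (S(t, V) = 2*(36*(-2)) = 2*(-72) = -144)
Y = -17 (Y = -1*17 = -17)
S(-22, -21)*(67 + Y) = -144*(67 - 17) = -144*50 = -7200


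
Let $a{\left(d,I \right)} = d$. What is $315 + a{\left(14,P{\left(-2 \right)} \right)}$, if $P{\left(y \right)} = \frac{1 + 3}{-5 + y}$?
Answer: $329$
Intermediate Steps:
$P{\left(y \right)} = \frac{4}{-5 + y}$
$315 + a{\left(14,P{\left(-2 \right)} \right)} = 315 + 14 = 329$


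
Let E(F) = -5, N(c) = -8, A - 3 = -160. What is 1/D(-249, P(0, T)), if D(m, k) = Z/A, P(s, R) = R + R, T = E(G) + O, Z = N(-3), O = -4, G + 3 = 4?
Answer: 157/8 ≈ 19.625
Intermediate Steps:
A = -157 (A = 3 - 160 = -157)
G = 1 (G = -3 + 4 = 1)
Z = -8
T = -9 (T = -5 - 4 = -9)
P(s, R) = 2*R
D(m, k) = 8/157 (D(m, k) = -8/(-157) = -8*(-1/157) = 8/157)
1/D(-249, P(0, T)) = 1/(8/157) = 157/8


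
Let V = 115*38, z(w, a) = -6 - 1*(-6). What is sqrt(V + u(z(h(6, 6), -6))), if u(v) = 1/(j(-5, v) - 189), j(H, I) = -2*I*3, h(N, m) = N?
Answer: sqrt(17344509)/63 ≈ 66.106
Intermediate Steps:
z(w, a) = 0 (z(w, a) = -6 + 6 = 0)
V = 4370
j(H, I) = -6*I
u(v) = 1/(-189 - 6*v) (u(v) = 1/(-6*v - 189) = 1/(-189 - 6*v))
sqrt(V + u(z(h(6, 6), -6))) = sqrt(4370 - 1/(189 + 6*0)) = sqrt(4370 - 1/(189 + 0)) = sqrt(4370 - 1/189) = sqrt(825929/189) = sqrt(17344509)/63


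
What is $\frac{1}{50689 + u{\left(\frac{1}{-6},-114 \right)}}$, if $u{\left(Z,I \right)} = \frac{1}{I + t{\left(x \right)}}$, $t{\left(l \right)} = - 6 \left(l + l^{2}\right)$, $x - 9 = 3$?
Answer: $\frac{1050}{53223449} \approx 1.9728 \cdot 10^{-5}$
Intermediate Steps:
$x = 12$ ($x = 9 + 3 = 12$)
$t{\left(l \right)} = - 6 l - 6 l^{2}$
$u{\left(Z,I \right)} = \frac{1}{-936 + I}$ ($u{\left(Z,I \right)} = \frac{1}{I - 72 \left(1 + 12\right)} = \frac{1}{I - 72 \cdot 13} = \frac{1}{I - 936} = \frac{1}{-936 + I}$)
$\frac{1}{50689 + u{\left(\frac{1}{-6},-114 \right)}} = \frac{1}{50689 + \frac{1}{-936 - 114}} = \frac{1}{50689 + \frac{1}{-1050}} = \frac{1}{50689 - \frac{1}{1050}} = \frac{1}{\frac{53223449}{1050}} = \frac{1050}{53223449}$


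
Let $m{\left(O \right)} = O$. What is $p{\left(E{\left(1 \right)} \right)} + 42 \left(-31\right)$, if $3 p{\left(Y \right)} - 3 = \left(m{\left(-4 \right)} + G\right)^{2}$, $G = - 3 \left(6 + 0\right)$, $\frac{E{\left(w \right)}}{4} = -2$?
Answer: $- \frac{3419}{3} \approx -1139.7$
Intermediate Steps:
$E{\left(w \right)} = -8$ ($E{\left(w \right)} = 4 \left(-2\right) = -8$)
$G = -18$ ($G = \left(-3\right) 6 = -18$)
$p{\left(Y \right)} = \frac{487}{3}$ ($p{\left(Y \right)} = 1 + \frac{\left(-4 - 18\right)^{2}}{3} = 1 + \frac{\left(-22\right)^{2}}{3} = 1 + \frac{1}{3} \cdot 484 = 1 + \frac{484}{3} = \frac{487}{3}$)
$p{\left(E{\left(1 \right)} \right)} + 42 \left(-31\right) = \frac{487}{3} + 42 \left(-31\right) = \frac{487}{3} - 1302 = - \frac{3419}{3}$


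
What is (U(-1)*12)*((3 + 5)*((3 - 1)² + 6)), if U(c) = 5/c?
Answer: -4800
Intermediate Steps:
(U(-1)*12)*((3 + 5)*((3 - 1)² + 6)) = ((5/(-1))*12)*((3 + 5)*((3 - 1)² + 6)) = ((5*(-1))*12)*(8*(2² + 6)) = (-5*12)*(8*(4 + 6)) = -480*10 = -60*80 = -4800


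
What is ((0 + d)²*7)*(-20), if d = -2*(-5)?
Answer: -14000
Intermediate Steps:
d = 10
((0 + d)²*7)*(-20) = ((0 + 10)²*7)*(-20) = (10²*7)*(-20) = (100*7)*(-20) = 700*(-20) = -14000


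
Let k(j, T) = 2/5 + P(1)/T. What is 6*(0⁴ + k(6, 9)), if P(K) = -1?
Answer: 26/15 ≈ 1.7333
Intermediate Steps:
k(j, T) = ⅖ - 1/T (k(j, T) = 2/5 - 1/T = 2*(⅕) - 1/T = ⅖ - 1/T)
6*(0⁴ + k(6, 9)) = 6*(0⁴ + (⅖ - 1/9)) = 6*(0 + (⅖ - 1*⅑)) = 6*(0 + (⅖ - ⅑)) = 6*(0 + 13/45) = 6*(13/45) = 26/15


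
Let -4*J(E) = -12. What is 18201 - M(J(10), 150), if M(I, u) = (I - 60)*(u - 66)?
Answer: 22989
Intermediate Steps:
J(E) = 3 (J(E) = -1/4*(-12) = 3)
M(I, u) = (-66 + u)*(-60 + I) (M(I, u) = (-60 + I)*(-66 + u) = (-66 + u)*(-60 + I))
18201 - M(J(10), 150) = 18201 - (3960 - 66*3 - 60*150 + 3*150) = 18201 - (3960 - 198 - 9000 + 450) = 18201 - 1*(-4788) = 18201 + 4788 = 22989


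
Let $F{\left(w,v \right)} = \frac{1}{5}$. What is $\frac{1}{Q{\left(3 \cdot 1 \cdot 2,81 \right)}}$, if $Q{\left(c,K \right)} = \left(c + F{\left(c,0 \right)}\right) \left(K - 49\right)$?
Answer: $\frac{5}{992} \approx 0.0050403$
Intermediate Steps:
$F{\left(w,v \right)} = \frac{1}{5}$
$Q{\left(c,K \right)} = \left(-49 + K\right) \left(\frac{1}{5} + c\right)$ ($Q{\left(c,K \right)} = \left(c + \frac{1}{5}\right) \left(K - 49\right) = \left(\frac{1}{5} + c\right) \left(-49 + K\right) = \left(-49 + K\right) \left(\frac{1}{5} + c\right)$)
$\frac{1}{Q{\left(3 \cdot 1 \cdot 2,81 \right)}} = \frac{1}{- \frac{49}{5} - 49 \cdot 3 \cdot 1 \cdot 2 + \frac{1}{5} \cdot 81 + 81 \cdot 3 \cdot 1 \cdot 2} = \frac{1}{- \frac{49}{5} - 49 \cdot 3 \cdot 2 + \frac{81}{5} + 81 \cdot 3 \cdot 2} = \frac{1}{- \frac{49}{5} - 294 + \frac{81}{5} + 81 \cdot 6} = \frac{1}{- \frac{49}{5} - 294 + \frac{81}{5} + 486} = \frac{1}{\frac{992}{5}} = \frac{5}{992}$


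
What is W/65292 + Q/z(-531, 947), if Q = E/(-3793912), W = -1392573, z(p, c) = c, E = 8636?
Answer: -208470212933841/9774306703412 ≈ -21.328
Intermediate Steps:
Q = -2159/948478 (Q = 8636/(-3793912) = 8636*(-1/3793912) = -2159/948478 ≈ -0.0022763)
W/65292 + Q/z(-531, 947) = -1392573/65292 - 2159/948478/947 = -1392573*1/65292 - 2159/948478*1/947 = -464191/21764 - 2159/898208666 = -208470212933841/9774306703412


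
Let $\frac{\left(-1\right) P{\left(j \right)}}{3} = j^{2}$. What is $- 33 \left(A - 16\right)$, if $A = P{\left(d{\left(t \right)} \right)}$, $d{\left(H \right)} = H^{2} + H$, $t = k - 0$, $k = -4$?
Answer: $14784$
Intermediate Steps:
$t = -4$ ($t = -4 - 0 = -4 + 0 = -4$)
$d{\left(H \right)} = H + H^{2}$
$P{\left(j \right)} = - 3 j^{2}$
$A = -432$ ($A = - 3 \left(- 4 \left(1 - 4\right)\right)^{2} = - 3 \left(\left(-4\right) \left(-3\right)\right)^{2} = - 3 \cdot 12^{2} = \left(-3\right) 144 = -432$)
$- 33 \left(A - 16\right) = - 33 \left(-432 - 16\right) = \left(-33\right) \left(-448\right) = 14784$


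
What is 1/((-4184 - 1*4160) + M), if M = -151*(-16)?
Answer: -1/5928 ≈ -0.00016869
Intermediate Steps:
M = 2416
1/((-4184 - 1*4160) + M) = 1/((-4184 - 1*4160) + 2416) = 1/((-4184 - 4160) + 2416) = 1/(-8344 + 2416) = 1/(-5928) = -1/5928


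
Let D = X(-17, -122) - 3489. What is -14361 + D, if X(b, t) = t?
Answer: -17972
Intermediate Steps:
D = -3611 (D = -122 - 3489 = -3611)
-14361 + D = -14361 - 3611 = -17972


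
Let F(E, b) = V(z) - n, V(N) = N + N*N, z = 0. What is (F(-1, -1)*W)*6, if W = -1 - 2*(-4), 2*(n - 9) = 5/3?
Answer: -413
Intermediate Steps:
n = 59/6 (n = 9 + (5/3)/2 = 9 + (5*(1/3))/2 = 9 + (1/2)*(5/3) = 9 + 5/6 = 59/6 ≈ 9.8333)
V(N) = N + N**2
W = 7 (W = -1 + 8 = 7)
F(E, b) = -59/6 (F(E, b) = 0*(1 + 0) - 1*59/6 = 0*1 - 59/6 = 0 - 59/6 = -59/6)
(F(-1, -1)*W)*6 = -59/6*7*6 = -413/6*6 = -413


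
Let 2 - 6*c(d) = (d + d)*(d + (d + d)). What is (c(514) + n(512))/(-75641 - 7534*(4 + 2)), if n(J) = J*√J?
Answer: 792587/362535 - 8192*√2/120845 ≈ 2.0904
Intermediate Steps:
n(J) = J^(3/2)
c(d) = ⅓ - d² (c(d) = ⅓ - (d + d)*(d + (d + d))/6 = ⅓ - 2*d*(d + 2*d)/6 = ⅓ - 2*d*3*d/6 = ⅓ - d²)
(c(514) + n(512))/(-75641 - 7534*(4 + 2)) = ((⅓ - 1*514²) + 512^(3/2))/(-75641 - 7534*(4 + 2)) = ((⅓ - 1*264196) + 8192*√2)/(-75641 - 7534*6) = ((⅓ - 264196) + 8192*√2)/(-75641 - 45204) = (-792587/3 + 8192*√2)/(-120845) = (-792587/3 + 8192*√2)*(-1/120845) = 792587/362535 - 8192*√2/120845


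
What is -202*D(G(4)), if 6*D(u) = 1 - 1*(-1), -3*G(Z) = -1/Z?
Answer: -202/3 ≈ -67.333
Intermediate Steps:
G(Z) = 1/(3*Z) (G(Z) = -(-1)/(3*Z) = 1/(3*Z))
D(u) = ⅓ (D(u) = (1 - 1*(-1))/6 = (1 + 1)/6 = (⅙)*2 = ⅓)
-202*D(G(4)) = -202*⅓ = -202/3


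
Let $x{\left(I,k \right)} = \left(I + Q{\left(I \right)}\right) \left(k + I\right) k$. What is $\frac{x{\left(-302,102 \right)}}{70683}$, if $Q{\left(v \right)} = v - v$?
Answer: $\frac{2053600}{23561} \approx 87.161$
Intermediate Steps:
$Q{\left(v \right)} = 0$
$x{\left(I,k \right)} = I k \left(I + k\right)$ ($x{\left(I,k \right)} = \left(I + 0\right) \left(k + I\right) k = I \left(I + k\right) k = I k \left(I + k\right)$)
$\frac{x{\left(-302,102 \right)}}{70683} = \frac{\left(-302\right) 102 \left(-302 + 102\right)}{70683} = \left(-302\right) 102 \left(-200\right) \frac{1}{70683} = 6160800 \cdot \frac{1}{70683} = \frac{2053600}{23561}$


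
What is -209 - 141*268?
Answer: -37997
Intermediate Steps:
-209 - 141*268 = -209 - 37788 = -37997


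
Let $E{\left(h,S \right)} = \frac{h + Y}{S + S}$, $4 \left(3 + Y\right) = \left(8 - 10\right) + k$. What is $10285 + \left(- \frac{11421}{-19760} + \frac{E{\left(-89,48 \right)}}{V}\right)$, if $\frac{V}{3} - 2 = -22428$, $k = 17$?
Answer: $\frac{328170815640067}{31905918720} \approx 10286.0$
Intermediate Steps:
$Y = \frac{3}{4}$ ($Y = -3 + \frac{\left(8 - 10\right) + 17}{4} = -3 + \frac{-2 + 17}{4} = -3 + \frac{1}{4} \cdot 15 = -3 + \frac{15}{4} = \frac{3}{4} \approx 0.75$)
$V = -67278$ ($V = 6 + 3 \left(-22428\right) = 6 - 67284 = -67278$)
$E{\left(h,S \right)} = \frac{\frac{3}{4} + h}{2 S}$ ($E{\left(h,S \right)} = \frac{h + \frac{3}{4}}{S + S} = \frac{\frac{3}{4} + h}{2 S}$)
$10285 + \left(- \frac{11421}{-19760} + \frac{E{\left(-89,48 \right)}}{V}\right) = 10285 + \left(- \frac{11421}{-19760} + \frac{\frac{1}{8} \cdot \frac{1}{48} \left(3 + 4 \left(-89\right)\right)}{-67278}\right) = 10285 + \left(\left(-11421\right) \left(- \frac{1}{19760}\right) + \frac{1}{8} \cdot \frac{1}{48} \left(3 - 356\right) \left(- \frac{1}{67278}\right)\right) = 10285 + \left(\frac{11421}{19760} + \frac{1}{8} \cdot \frac{1}{48} \left(-353\right) \left(- \frac{1}{67278}\right)\right) = 10285 + \left(\frac{11421}{19760} - - \frac{353}{25834752}\right) = 10285 + \left(\frac{11421}{19760} + \frac{353}{25834752}\right) = 10285 + \frac{18441604867}{31905918720} = \frac{328170815640067}{31905918720}$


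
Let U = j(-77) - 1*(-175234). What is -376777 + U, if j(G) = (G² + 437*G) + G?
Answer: -229340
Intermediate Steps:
j(G) = G² + 438*G
U = 147437 (U = -77*(438 - 77) - 1*(-175234) = -77*361 + 175234 = -27797 + 175234 = 147437)
-376777 + U = -376777 + 147437 = -229340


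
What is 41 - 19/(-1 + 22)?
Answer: 842/21 ≈ 40.095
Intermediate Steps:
41 - 19/(-1 + 22) = 41 - 19/21 = 842/21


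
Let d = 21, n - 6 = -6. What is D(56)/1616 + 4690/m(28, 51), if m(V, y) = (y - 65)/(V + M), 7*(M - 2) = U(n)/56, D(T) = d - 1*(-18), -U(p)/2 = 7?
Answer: -113549987/11312 ≈ -10038.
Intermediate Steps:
n = 0 (n = 6 - 6 = 0)
U(p) = -14 (U(p) = -2*7 = -14)
D(T) = 39 (D(T) = 21 - 1*(-18) = 21 + 18 = 39)
M = 55/28 (M = 2 + (-14/56)/7 = 2 + (-14*1/56)/7 = 2 + (1/7)*(-1/4) = 2 - 1/28 = 55/28 ≈ 1.9643)
m(V, y) = (-65 + y)/(55/28 + V) (m(V, y) = (y - 65)/(V + 55/28) = (-65 + y)/(55/28 + V))
D(56)/1616 + 4690/m(28, 51) = 39/1616 + 4690/((28*(-65 + 51)/(55 + 28*28))) = 39*(1/1616) + 4690/((28*(-14)/(55 + 784))) = 39/1616 + 4690/((28*(-14)/839)) = 39/1616 + 4690/((28*(1/839)*(-14))) = 39/1616 + 4690/(-392/839) = 39/1616 + 4690*(-839/392) = 39/1616 - 281065/28 = -113549987/11312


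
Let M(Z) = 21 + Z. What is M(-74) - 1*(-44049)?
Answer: 43996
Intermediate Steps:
M(-74) - 1*(-44049) = (21 - 74) - 1*(-44049) = -53 + 44049 = 43996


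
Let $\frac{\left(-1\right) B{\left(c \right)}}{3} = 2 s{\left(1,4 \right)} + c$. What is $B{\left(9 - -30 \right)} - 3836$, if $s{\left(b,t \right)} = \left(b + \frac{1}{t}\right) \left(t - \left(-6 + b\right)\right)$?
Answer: $- \frac{8041}{2} \approx -4020.5$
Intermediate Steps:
$s{\left(b,t \right)} = \left(b + \frac{1}{t}\right) \left(6 + t - b\right)$
$B{\left(c \right)} = - \frac{135}{2} - 3 c$ ($B{\left(c \right)} = - 3 \left(2 \frac{6 - 1 + 4 \left(1 - 1^{2} + 6 \cdot 1 + 1 \cdot 4\right)}{4} + c\right) = - 3 \left(2 \frac{6 - 1 + 4 \left(1 - 1 + 6 + 4\right)}{4} + c\right) = - 3 \left(2 \frac{6 - 1 + 4 \cdot 10}{4} + c\right) = - 3 \left(2 \frac{6 - 1 + 40}{4} + c\right) = - 3 \left(2 \cdot \frac{1}{4} \cdot 45 + c\right) = - 3 \left(2 \cdot \frac{45}{4} + c\right) = - 3 \left(\frac{45}{2} + c\right) = - \frac{135}{2} - 3 c$)
$B{\left(9 - -30 \right)} - 3836 = \left(- \frac{135}{2} - 3 \left(9 - -30\right)\right) - 3836 = \left(- \frac{135}{2} - 3 \left(9 + 30\right)\right) - 3836 = \left(- \frac{135}{2} - 117\right) - 3836 = - \frac{369}{2} - 3836 = - \frac{8041}{2}$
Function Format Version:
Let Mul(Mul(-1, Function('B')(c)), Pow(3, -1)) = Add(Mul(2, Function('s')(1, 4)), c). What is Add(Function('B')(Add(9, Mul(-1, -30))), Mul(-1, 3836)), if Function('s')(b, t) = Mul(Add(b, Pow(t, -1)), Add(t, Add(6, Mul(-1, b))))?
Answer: Rational(-8041, 2) ≈ -4020.5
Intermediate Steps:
Function('s')(b, t) = Mul(Add(b, Pow(t, -1)), Add(6, t, Mul(-1, b)))
Function('B')(c) = Add(Rational(-135, 2), Mul(-3, c)) (Function('B')(c) = Mul(-3, Add(Mul(2, Mul(Pow(4, -1), Add(6, Mul(-1, 1), Mul(4, Add(1, Mul(-1, Pow(1, 2)), Mul(6, 1), Mul(1, 4)))))), c)) = Mul(-3, Add(Mul(2, Mul(Rational(1, 4), Add(6, -1, Mul(4, Add(1, Mul(-1, 1), 6, 4))))), c)) = Mul(-3, Add(Mul(2, Mul(Rational(1, 4), Add(6, -1, Mul(4, Add(1, -1, 6, 4))))), c)) = Mul(-3, Add(Mul(2, Mul(Rational(1, 4), Add(6, -1, Mul(4, 10)))), c)) = Mul(-3, Add(Mul(2, Mul(Rational(1, 4), Add(6, -1, 40))), c)) = Mul(-3, Add(Mul(2, Mul(Rational(1, 4), 45)), c)) = Mul(-3, Add(Mul(2, Rational(45, 4)), c)) = Mul(-3, Add(Rational(45, 2), c)) = Add(Rational(-135, 2), Mul(-3, c)))
Add(Function('B')(Add(9, Mul(-1, -30))), Mul(-1, 3836)) = Add(Add(Rational(-135, 2), Mul(-3, Add(9, Mul(-1, -30)))), Mul(-1, 3836)) = Add(Add(Rational(-135, 2), Mul(-3, Add(9, 30))), -3836) = Add(Add(Rational(-135, 2), Mul(-3, 39)), -3836) = Add(Add(Rational(-135, 2), -117), -3836) = Add(Rational(-369, 2), -3836) = Rational(-8041, 2)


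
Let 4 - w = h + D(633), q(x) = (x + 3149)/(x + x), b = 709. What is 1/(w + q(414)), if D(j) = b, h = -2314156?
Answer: 828/1915540991 ≈ 4.3225e-7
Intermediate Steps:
D(j) = 709
q(x) = (3149 + x)/(2*x) (q(x) = (3149 + x)/((2*x)) = (3149 + x)*(1/(2*x)) = (3149 + x)/(2*x))
w = 2313451 (w = 4 - (-2314156 + 709) = 4 - 1*(-2313447) = 4 + 2313447 = 2313451)
1/(w + q(414)) = 1/(2313451 + (½)*(3149 + 414)/414) = 1/(2313451 + (½)*(1/414)*3563) = 1/(2313451 + 3563/828) = 1/(1915540991/828) = 828/1915540991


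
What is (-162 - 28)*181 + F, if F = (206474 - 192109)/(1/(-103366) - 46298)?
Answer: -164579612435500/4785639069 ≈ -34390.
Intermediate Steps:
F = -1484852590/4785639069 (F = 14365/(-1/103366 - 46298) = 14365/(-4785639069/103366) = 14365*(-103366/4785639069) = -1484852590/4785639069 ≈ -0.31027)
(-162 - 28)*181 + F = (-162 - 28)*181 - 1484852590/4785639069 = -190*181 - 1484852590/4785639069 = -34390 - 1484852590/4785639069 = -164579612435500/4785639069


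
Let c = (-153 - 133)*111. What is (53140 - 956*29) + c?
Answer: -6330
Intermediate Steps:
c = -31746 (c = -286*111 = -31746)
(53140 - 956*29) + c = (53140 - 956*29) - 31746 = (53140 - 1*27724) - 31746 = (53140 - 27724) - 31746 = 25416 - 31746 = -6330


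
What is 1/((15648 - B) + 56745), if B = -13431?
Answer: 1/85824 ≈ 1.1652e-5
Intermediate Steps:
1/((15648 - B) + 56745) = 1/((15648 - 1*(-13431)) + 56745) = 1/((15648 + 13431) + 56745) = 1/(29079 + 56745) = 1/85824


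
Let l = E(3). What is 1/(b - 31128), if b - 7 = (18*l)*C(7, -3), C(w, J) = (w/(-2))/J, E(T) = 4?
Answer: -1/31037 ≈ -3.2220e-5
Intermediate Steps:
l = 4
C(w, J) = -w/(2*J) (C(w, J) = (w*(-1/2))/J = (-w/2)/J = -w/(2*J))
b = 91 (b = 7 + (18*4)*(-1/2*7/(-3)) = 7 + 72*(-1/2*7*(-1/3)) = 7 + 72*(7/6) = 7 + 84 = 91)
1/(b - 31128) = 1/(91 - 31128) = 1/(-31037) = -1/31037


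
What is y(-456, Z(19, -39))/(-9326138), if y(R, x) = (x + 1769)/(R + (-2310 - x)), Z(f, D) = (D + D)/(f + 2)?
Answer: 12357/180330204368 ≈ 6.8524e-8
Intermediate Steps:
Z(f, D) = 2*D/(2 + f) (Z(f, D) = (2*D)/(2 + f) = 2*D/(2 + f))
y(R, x) = (1769 + x)/(-2310 + R - x)
y(-456, Z(19, -39))/(-9326138) = ((-1769 - 2*(-39)/(2 + 19))/(2310 + 2*(-39)/(2 + 19) - 1*(-456)))/(-9326138) = ((-1769 - 2*(-39)/21)/(2310 + 2*(-39)/21 + 456))*(-1/9326138) = ((-1769 - 2*(-39)/21)/(2310 + 2*(-39)*(1/21) + 456))*(-1/9326138) = ((-1769 - 1*(-26/7))/(2310 - 26/7 + 456))*(-1/9326138) = ((-1769 + 26/7)/(19336/7))*(-1/9326138) = ((7/19336)*(-12357/7))*(-1/9326138) = -12357/19336*(-1/9326138) = 12357/180330204368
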